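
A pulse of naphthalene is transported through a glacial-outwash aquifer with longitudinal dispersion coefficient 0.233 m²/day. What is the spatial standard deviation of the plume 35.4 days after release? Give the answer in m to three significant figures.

Dispersive spreading gives a Gaussian with σ² = 2Dt; advection only shifts the center.
σ = √(2 × 0.233 × 35.4) = 4.06 m.

4.06 m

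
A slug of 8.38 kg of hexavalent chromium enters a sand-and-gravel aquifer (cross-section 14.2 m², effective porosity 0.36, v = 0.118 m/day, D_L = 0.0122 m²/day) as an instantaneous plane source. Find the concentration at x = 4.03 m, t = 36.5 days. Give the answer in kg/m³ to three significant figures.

For an instantaneous plane source, C(x,t) = M/(n_e·A·√(4πDt)) · exp(−(x−vt)²/(4Dt)), with n_e·A the pore (flow) area.
Plume center vt = 0.118 × 36.5 = 4.307 m, so the well at 4.03 m is 0.277 m upgradient of the peak.
√(4πDt) = 2.366 m, giving peak height M/(n_e·A·√(4πDt)) = 8.38/(0.36 × 14.2 × 2.366) = 0.6928 kg/m³.
(x−vt)²/(4Dt) = (-0.277)²/(4 × 0.0122 × 36.5) = 0.04308; exp(−0.04308) = 0.9578.
C = 0.6928 × 0.9578 = 0.664 kg/m³.

0.664 kg/m³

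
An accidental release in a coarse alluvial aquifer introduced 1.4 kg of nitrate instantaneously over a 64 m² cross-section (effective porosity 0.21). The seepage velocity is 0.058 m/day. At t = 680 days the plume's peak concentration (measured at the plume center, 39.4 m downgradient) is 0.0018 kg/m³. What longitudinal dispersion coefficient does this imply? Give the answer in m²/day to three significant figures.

0.392 m²/day

At the plume center C_max = M/(n_e·A·√(4πDt)), so D = M²/(4πt·(n_e·A·C_max)²).
n_e·A·C_max = 0.21 × 64 × 0.0018 = 0.02419 kg/m.
D = 1.4²/(4π × 680 × 0.02419²) = 0.392 m²/day.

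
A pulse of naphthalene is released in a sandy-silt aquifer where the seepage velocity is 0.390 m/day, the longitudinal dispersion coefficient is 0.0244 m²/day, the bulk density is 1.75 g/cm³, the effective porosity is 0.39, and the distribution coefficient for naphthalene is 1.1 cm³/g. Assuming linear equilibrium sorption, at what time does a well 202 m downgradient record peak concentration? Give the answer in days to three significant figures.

Retardation factor R = 1 + ρ_b·K_d/n = 1 + 1.75 × 1.1/0.39 = 5.936.
Sorption retards both mechanisms: v_R = v/R = 0.06570 m/day, D_R = D/R = 0.004111 m²/day.
Peak time from v_R²t² + 2D_R t − x² = 0: t = (√(D_R² + v_R²x²) − D_R)/v_R².
√(D_R² + v_R²x²) = √(0.004111² + 0.06570² × 202²) = 13.27; v_R² = 0.004316.
t = (13.27 − 0.004111)/0.004316 = 3070 days.

3070 days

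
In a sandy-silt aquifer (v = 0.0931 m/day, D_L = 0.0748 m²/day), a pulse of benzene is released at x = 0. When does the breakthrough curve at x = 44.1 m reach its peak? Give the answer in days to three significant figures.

465 days

For the 1D instantaneous-source solution, setting ∂C/∂t = 0 at fixed x gives v²t² + 2Dt − x² = 0, so t = (√(D² + v²x²) − D)/v².
√(D² + v²x²) = √(0.0748² + 0.0931² × 44.1²) = 4.106; v² = 0.00866761.
t = (4.106 − 0.0748)/0.00866761 = 465 days (vs. the pure-advection estimate x/v = 474 d).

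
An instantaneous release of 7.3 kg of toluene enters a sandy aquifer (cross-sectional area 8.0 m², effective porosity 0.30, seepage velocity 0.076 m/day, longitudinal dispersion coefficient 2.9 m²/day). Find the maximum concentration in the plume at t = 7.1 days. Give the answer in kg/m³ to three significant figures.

The peak of an instantaneous 1D plume sits at x = vt; there the Gaussian factor is 1 and C_max = M/(n_e·A·√(4πDt)), where n_e·A is the pore area the mass is dissolved in.
√(4πDt) = √(4π × 2.9 × 7.1) = 16.09 m, so C_max = 7.3/(0.30 × 8.0 × 16.09) = 0.189 kg/m³.

0.189 kg/m³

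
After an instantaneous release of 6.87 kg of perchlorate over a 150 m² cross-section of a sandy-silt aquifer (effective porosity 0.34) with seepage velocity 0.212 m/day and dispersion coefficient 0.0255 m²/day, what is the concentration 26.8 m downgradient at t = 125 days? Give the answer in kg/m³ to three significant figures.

0.0211 kg/m³

For an instantaneous plane source, C(x,t) = M/(n_e·A·√(4πDt)) · exp(−(x−vt)²/(4Dt)), with n_e·A the pore (flow) area.
Plume center vt = 0.212 × 125 = 26.5 m, so the well at 26.8 m is 0.3 m downgradient of the peak.
√(4πDt) = 6.329 m, giving peak height M/(n_e·A·√(4πDt)) = 6.87/(0.34 × 150 × 6.329) = 0.02128 kg/m³.
(x−vt)²/(4Dt) = (0.3)²/(4 × 0.0255 × 125) = 0.007059; exp(−0.007059) = 0.9930.
C = 0.02128 × 0.9930 = 0.0211 kg/m³.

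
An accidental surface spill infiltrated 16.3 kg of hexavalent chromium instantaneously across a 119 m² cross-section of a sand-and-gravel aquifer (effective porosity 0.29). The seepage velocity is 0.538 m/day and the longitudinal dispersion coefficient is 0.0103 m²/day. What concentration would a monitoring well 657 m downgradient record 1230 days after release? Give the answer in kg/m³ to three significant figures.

For an instantaneous plane source, C(x,t) = M/(n_e·A·√(4πDt)) · exp(−(x−vt)²/(4Dt)), with n_e·A the pore (flow) area.
Plume center vt = 0.538 × 1230 = 661.74 m, so the well at 657 m is 4.74 m upgradient of the peak.
√(4πDt) = 12.62 m, giving peak height M/(n_e·A·√(4πDt)) = 16.3/(0.29 × 119 × 12.62) = 0.03743 kg/m³.
(x−vt)²/(4Dt) = (-4.74)²/(4 × 0.0103 × 1230) = 0.4434; exp(−0.4434) = 0.6419.
C = 0.03743 × 0.6419 = 0.0240 kg/m³.

0.0240 kg/m³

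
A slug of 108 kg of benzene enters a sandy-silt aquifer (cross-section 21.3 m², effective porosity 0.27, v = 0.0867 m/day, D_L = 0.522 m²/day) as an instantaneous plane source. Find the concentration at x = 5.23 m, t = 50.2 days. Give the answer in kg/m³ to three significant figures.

1.03 kg/m³

For an instantaneous plane source, C(x,t) = M/(n_e·A·√(4πDt)) · exp(−(x−vt)²/(4Dt)), with n_e·A the pore (flow) area.
Plume center vt = 0.0867 × 50.2 = 4.35234 m, so the well at 5.23 m is 0.87766 m downgradient of the peak.
√(4πDt) = 18.15 m, giving peak height M/(n_e·A·√(4πDt)) = 108/(0.27 × 21.3 × 18.15) = 1.035 kg/m³.
(x−vt)²/(4Dt) = (0.87766)²/(4 × 0.522 × 50.2) = 0.007349; exp(−0.007349) = 0.9927.
C = 1.035 × 0.9927 = 1.03 kg/m³.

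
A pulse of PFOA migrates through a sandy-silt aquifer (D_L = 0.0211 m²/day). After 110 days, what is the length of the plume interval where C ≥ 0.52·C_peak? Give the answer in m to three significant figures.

The plume is Gaussian with σ = √(2Dt) = √(2 × 0.0211 × 110) = 2.155 m.
C/C_peak = exp(−Δx²/(2σ²)) = 0.52 ⇒ Δx = σ·√(−2 ln 0.52) = 2.155 × 1.144 = 2.465 m.
Width = 2Δx = 4.93 m.

4.93 m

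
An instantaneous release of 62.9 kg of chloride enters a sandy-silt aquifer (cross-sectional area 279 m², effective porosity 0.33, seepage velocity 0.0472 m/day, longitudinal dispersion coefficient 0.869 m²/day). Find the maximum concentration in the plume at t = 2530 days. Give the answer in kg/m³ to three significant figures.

0.00411 kg/m³

The peak of an instantaneous 1D plume sits at x = vt; there the Gaussian factor is 1 and C_max = M/(n_e·A·√(4πDt)), where n_e·A is the pore area the mass is dissolved in.
√(4πDt) = √(4π × 0.869 × 2530) = 166.2 m, so C_max = 62.9/(0.33 × 279 × 166.2) = 0.00411 kg/m³.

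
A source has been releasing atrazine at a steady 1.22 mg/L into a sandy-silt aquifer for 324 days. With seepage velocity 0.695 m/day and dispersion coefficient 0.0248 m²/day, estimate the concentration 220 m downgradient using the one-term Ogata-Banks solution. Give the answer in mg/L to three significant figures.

1.10 mg/L

For a continuous step input, C/C₀ ≈ ½·erfc((x−vt)/(2√(Dt))).
vt = 0.695 × 324 = 225.18 m and 2√(Dt) = 2√(0.0248 × 324) = 5.669 m.
Argument (x−vt)/(2√(Dt)) = (220 − 225.18)/5.669 = -0.9137; ½·erfc(-0.9137) = 0.9019.
C = 1.22 × 0.9019 = 1.10 mg/L.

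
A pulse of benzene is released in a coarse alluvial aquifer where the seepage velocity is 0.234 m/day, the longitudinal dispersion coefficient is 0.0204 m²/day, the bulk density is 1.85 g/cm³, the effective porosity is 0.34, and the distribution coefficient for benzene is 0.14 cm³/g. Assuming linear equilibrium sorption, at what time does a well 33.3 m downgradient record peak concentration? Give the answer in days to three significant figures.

250 days

Retardation factor R = 1 + ρ_b·K_d/n = 1 + 1.85 × 0.14/0.34 = 1.762.
Sorption retards both mechanisms: v_R = v/R = 0.1328 m/day, D_R = D/R = 0.01158 m²/day.
Peak time from v_R²t² + 2D_R t − x² = 0: t = (√(D_R² + v_R²x²) − D_R)/v_R².
√(D_R² + v_R²x²) = √(0.01158² + 0.1328² × 33.3²) = 4.422; v_R² = 0.01764.
t = (4.422 − 0.01158)/0.01764 = 250 days.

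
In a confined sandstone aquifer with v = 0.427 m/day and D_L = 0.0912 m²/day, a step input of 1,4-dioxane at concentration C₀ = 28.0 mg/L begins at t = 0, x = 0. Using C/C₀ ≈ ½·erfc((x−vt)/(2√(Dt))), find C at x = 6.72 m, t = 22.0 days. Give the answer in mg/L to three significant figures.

For a continuous step input, C/C₀ ≈ ½·erfc((x−vt)/(2√(Dt))).
vt = 0.427 × 22.0 = 9.394 m and 2√(Dt) = 2√(0.0912 × 22.0) = 2.833 m.
Argument (x−vt)/(2√(Dt)) = (6.72 − 9.394)/2.833 = -0.9439; ½·erfc(-0.9439) = 0.9090.
C = 28.0 × 0.9090 = 25.5 mg/L.

25.5 mg/L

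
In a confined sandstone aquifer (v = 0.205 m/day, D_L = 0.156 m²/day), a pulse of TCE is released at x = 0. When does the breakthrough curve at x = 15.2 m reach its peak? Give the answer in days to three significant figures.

For the 1D instantaneous-source solution, setting ∂C/∂t = 0 at fixed x gives v²t² + 2Dt − x² = 0, so t = (√(D² + v²x²) − D)/v².
√(D² + v²x²) = √(0.156² + 0.205² × 15.2²) = 3.120; v² = 0.042025.
t = (3.120 − 0.156)/0.042025 = 70.5 days (vs. the pure-advection estimate x/v = 74.1 d).

70.5 days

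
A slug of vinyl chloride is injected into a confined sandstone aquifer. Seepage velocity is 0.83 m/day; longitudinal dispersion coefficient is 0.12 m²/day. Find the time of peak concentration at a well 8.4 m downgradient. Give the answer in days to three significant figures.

9.95 days

For the 1D instantaneous-source solution, setting ∂C/∂t = 0 at fixed x gives v²t² + 2Dt − x² = 0, so t = (√(D² + v²x²) − D)/v².
√(D² + v²x²) = √(0.12² + 0.83² × 8.4²) = 6.973; v² = 0.6889.
t = (6.973 − 0.12)/0.6889 = 9.95 days (vs. the pure-advection estimate x/v = 10.1 d).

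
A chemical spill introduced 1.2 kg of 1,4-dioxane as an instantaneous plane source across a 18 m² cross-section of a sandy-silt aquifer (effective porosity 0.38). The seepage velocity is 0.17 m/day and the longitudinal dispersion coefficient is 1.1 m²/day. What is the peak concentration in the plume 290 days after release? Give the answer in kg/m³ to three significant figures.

0.00277 kg/m³

The peak of an instantaneous 1D plume sits at x = vt; there the Gaussian factor is 1 and C_max = M/(n_e·A·√(4πDt)), where n_e·A is the pore area the mass is dissolved in.
√(4πDt) = √(4π × 1.1 × 290) = 63.31 m, so C_max = 1.2/(0.38 × 18 × 63.31) = 0.00277 kg/m³.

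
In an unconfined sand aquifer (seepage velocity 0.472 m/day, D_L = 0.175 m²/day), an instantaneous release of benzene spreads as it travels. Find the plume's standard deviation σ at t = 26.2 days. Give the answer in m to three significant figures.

Dispersive spreading gives a Gaussian with σ² = 2Dt; advection only shifts the center.
σ = √(2 × 0.175 × 26.2) = 3.03 m.

3.03 m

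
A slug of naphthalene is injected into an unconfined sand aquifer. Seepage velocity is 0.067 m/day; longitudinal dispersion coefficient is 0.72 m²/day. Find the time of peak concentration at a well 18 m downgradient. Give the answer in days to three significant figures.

153 days

For the 1D instantaneous-source solution, setting ∂C/∂t = 0 at fixed x gives v²t² + 2Dt − x² = 0, so t = (√(D² + v²x²) − D)/v².
√(D² + v²x²) = √(0.72² + 0.067² × 18²) = 1.405; v² = 0.004489.
t = (1.405 − 0.72)/0.004489 = 153 days (vs. the pure-advection estimate x/v = 269 d).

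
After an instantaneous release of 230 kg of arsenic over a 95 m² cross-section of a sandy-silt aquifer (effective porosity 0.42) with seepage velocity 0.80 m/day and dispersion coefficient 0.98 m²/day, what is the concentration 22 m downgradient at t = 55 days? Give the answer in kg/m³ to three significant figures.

0.0235 kg/m³

For an instantaneous plane source, C(x,t) = M/(n_e·A·√(4πDt)) · exp(−(x−vt)²/(4Dt)), with n_e·A the pore (flow) area.
Plume center vt = 0.80 × 55 = 44 m, so the well at 22 m is 22 m upgradient of the peak.
√(4πDt) = 26.03 m, giving peak height M/(n_e·A·√(4πDt)) = 230/(0.42 × 95 × 26.03) = 0.2215 kg/m³.
(x−vt)²/(4Dt) = (-22)²/(4 × 0.98 × 55) = 2.245; exp(−2.245) = 0.1059.
C = 0.2215 × 0.1059 = 0.0235 kg/m³.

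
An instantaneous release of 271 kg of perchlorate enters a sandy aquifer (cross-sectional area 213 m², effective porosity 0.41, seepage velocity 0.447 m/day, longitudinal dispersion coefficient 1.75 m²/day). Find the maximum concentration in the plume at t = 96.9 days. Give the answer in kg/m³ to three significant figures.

0.0672 kg/m³

The peak of an instantaneous 1D plume sits at x = vt; there the Gaussian factor is 1 and C_max = M/(n_e·A·√(4πDt)), where n_e·A is the pore area the mass is dissolved in.
√(4πDt) = √(4π × 1.75 × 96.9) = 46.16 m, so C_max = 271/(0.41 × 213 × 46.16) = 0.0672 kg/m³.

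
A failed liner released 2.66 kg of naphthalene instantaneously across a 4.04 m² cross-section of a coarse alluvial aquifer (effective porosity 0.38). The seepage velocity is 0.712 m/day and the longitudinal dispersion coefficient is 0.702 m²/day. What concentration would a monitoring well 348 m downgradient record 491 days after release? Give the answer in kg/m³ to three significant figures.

0.0263 kg/m³

For an instantaneous plane source, C(x,t) = M/(n_e·A·√(4πDt)) · exp(−(x−vt)²/(4Dt)), with n_e·A the pore (flow) area.
Plume center vt = 0.712 × 491 = 349.592 m, so the well at 348 m is 1.592 m upgradient of the peak.
√(4πDt) = 65.81 m, giving peak height M/(n_e·A·√(4πDt)) = 2.66/(0.38 × 4.04 × 65.81) = 0.02633 kg/m³.
(x−vt)²/(4Dt) = (-1.592)²/(4 × 0.702 × 491) = 0.001838; exp(−0.001838) = 0.9982.
C = 0.02633 × 0.9982 = 0.0263 kg/m³.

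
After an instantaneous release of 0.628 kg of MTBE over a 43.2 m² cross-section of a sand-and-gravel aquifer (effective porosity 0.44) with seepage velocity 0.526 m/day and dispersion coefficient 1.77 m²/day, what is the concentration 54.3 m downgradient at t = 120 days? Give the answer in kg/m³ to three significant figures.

0.000584 kg/m³

For an instantaneous plane source, C(x,t) = M/(n_e·A·√(4πDt)) · exp(−(x−vt)²/(4Dt)), with n_e·A the pore (flow) area.
Plume center vt = 0.526 × 120 = 63.12 m, so the well at 54.3 m is 8.82 m upgradient of the peak.
√(4πDt) = 51.66 m, giving peak height M/(n_e·A·√(4πDt)) = 0.628/(0.44 × 43.2 × 51.66) = 0.0006395 kg/m³.
(x−vt)²/(4Dt) = (-8.82)²/(4 × 1.77 × 120) = 0.09156; exp(−0.09156) = 0.9125.
C = 0.0006395 × 0.9125 = 0.000584 kg/m³.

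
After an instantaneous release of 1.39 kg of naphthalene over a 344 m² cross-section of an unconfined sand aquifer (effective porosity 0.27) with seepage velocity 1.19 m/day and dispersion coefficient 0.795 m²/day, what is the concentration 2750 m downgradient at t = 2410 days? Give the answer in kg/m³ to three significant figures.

For an instantaneous plane source, C(x,t) = M/(n_e·A·√(4πDt)) · exp(−(x−vt)²/(4Dt)), with n_e·A the pore (flow) area.
Plume center vt = 1.19 × 2410 = 2867.9 m, so the well at 2750 m is 117.9 m upgradient of the peak.
√(4πDt) = 155.2 m, giving peak height M/(n_e·A·√(4πDt)) = 1.39/(0.27 × 344 × 155.2) = 9.643e-05 kg/m³.
(x−vt)²/(4Dt) = (-117.9)²/(4 × 0.795 × 2410) = 1.814; exp(−1.814) = 0.1630.
C = 9.643e-05 × 0.1630 = 1.57e-05 kg/m³.

1.57e-05 kg/m³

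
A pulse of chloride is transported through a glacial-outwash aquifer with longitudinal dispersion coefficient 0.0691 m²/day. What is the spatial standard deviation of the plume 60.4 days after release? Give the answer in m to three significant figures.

2.89 m

Dispersive spreading gives a Gaussian with σ² = 2Dt; advection only shifts the center.
σ = √(2 × 0.0691 × 60.4) = 2.89 m.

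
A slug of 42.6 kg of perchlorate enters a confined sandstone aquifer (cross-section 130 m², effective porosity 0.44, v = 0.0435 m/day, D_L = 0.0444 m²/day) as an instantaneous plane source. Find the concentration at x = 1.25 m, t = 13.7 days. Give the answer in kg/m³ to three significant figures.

0.226 kg/m³

For an instantaneous plane source, C(x,t) = M/(n_e·A·√(4πDt)) · exp(−(x−vt)²/(4Dt)), with n_e·A the pore (flow) area.
Plume center vt = 0.0435 × 13.7 = 0.59595 m, so the well at 1.25 m is 0.65405 m downgradient of the peak.
√(4πDt) = 2.765 m, giving peak height M/(n_e·A·√(4πDt)) = 42.6/(0.44 × 130 × 2.765) = 0.2694 kg/m³.
(x−vt)²/(4Dt) = (0.65405)²/(4 × 0.0444 × 13.7) = 0.1758; exp(−0.1758) = 0.8388.
C = 0.2694 × 0.8388 = 0.226 kg/m³.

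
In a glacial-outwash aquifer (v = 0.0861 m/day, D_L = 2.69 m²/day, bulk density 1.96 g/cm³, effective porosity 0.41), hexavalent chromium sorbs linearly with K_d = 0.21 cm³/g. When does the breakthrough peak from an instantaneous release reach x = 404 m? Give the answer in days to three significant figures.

8700 days

Retardation factor R = 1 + ρ_b·K_d/n = 1 + 1.96 × 0.21/0.41 = 2.004.
Sorption retards both mechanisms: v_R = v/R = 0.04296 m/day, D_R = D/R = 1.342 m²/day.
Peak time from v_R²t² + 2D_R t − x² = 0: t = (√(D_R² + v_R²x²) − D_R)/v_R².
√(D_R² + v_R²x²) = √(1.342² + 0.04296² × 404²) = 17.41; v_R² = 0.001846.
t = (17.41 − 1.342)/0.001846 = 8700 days.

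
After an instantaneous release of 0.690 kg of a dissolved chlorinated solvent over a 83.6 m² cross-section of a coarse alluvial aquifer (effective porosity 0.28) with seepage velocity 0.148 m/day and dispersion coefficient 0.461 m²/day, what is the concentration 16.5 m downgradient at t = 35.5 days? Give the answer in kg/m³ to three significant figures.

For an instantaneous plane source, C(x,t) = M/(n_e·A·√(4πDt)) · exp(−(x−vt)²/(4Dt)), with n_e·A the pore (flow) area.
Plume center vt = 0.148 × 35.5 = 5.254 m, so the well at 16.5 m is 11.246 m downgradient of the peak.
√(4πDt) = 14.34 m, giving peak height M/(n_e·A·√(4πDt)) = 0.690/(0.28 × 83.6 × 14.34) = 0.002056 kg/m³.
(x−vt)²/(4Dt) = (11.246)²/(4 × 0.461 × 35.5) = 1.932; exp(−1.932) = 0.1449.
C = 0.002056 × 0.1449 = 0.000298 kg/m³.

0.000298 kg/m³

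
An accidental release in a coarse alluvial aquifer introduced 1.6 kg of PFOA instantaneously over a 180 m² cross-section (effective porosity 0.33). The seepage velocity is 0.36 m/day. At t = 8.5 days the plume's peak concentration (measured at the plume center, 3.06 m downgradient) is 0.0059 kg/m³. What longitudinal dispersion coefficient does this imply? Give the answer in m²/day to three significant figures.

0.195 m²/day

At the plume center C_max = M/(n_e·A·√(4πDt)), so D = M²/(4πt·(n_e·A·C_max)²).
n_e·A·C_max = 0.33 × 180 × 0.0059 = 0.3505 kg/m.
D = 1.6²/(4π × 8.5 × 0.3505²) = 0.195 m²/day.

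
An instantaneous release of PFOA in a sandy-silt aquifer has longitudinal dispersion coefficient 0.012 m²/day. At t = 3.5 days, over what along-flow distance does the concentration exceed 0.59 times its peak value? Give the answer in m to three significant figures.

The plume is Gaussian with σ = √(2Dt) = √(2 × 0.012 × 3.5) = 0.2898 m.
C/C_peak = exp(−Δx²/(2σ²)) = 0.59 ⇒ Δx = σ·√(−2 ln 0.59) = 0.2898 × 1.027 = 0.2976 m.
Width = 2Δx = 0.595 m.

0.595 m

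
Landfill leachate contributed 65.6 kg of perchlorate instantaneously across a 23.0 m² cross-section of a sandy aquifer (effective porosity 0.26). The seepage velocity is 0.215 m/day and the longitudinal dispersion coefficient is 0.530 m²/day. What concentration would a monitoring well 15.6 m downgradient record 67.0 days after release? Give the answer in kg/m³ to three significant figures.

0.514 kg/m³

For an instantaneous plane source, C(x,t) = M/(n_e·A·√(4πDt)) · exp(−(x−vt)²/(4Dt)), with n_e·A the pore (flow) area.
Plume center vt = 0.215 × 67.0 = 14.405 m, so the well at 15.6 m is 1.195 m downgradient of the peak.
√(4πDt) = 21.12 m, giving peak height M/(n_e·A·√(4πDt)) = 65.6/(0.26 × 23.0 × 21.12) = 0.5194 kg/m³.
(x−vt)²/(4Dt) = (1.195)²/(4 × 0.530 × 67.0) = 0.01005; exp(−0.01005) = 0.9900.
C = 0.5194 × 0.9900 = 0.514 kg/m³.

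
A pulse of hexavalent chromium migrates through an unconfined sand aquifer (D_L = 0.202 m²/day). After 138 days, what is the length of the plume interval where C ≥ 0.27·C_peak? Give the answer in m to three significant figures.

24.2 m

The plume is Gaussian with σ = √(2Dt) = √(2 × 0.202 × 138) = 7.467 m.
C/C_peak = exp(−Δx²/(2σ²)) = 0.27 ⇒ Δx = σ·√(−2 ln 0.27) = 7.467 × 1.618 = 12.08 m.
Width = 2Δx = 24.2 m.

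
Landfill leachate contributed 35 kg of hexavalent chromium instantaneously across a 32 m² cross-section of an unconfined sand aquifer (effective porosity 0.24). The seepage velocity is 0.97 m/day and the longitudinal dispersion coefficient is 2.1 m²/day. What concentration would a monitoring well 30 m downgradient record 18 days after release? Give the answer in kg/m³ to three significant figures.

0.0739 kg/m³

For an instantaneous plane source, C(x,t) = M/(n_e·A·√(4πDt)) · exp(−(x−vt)²/(4Dt)), with n_e·A the pore (flow) area.
Plume center vt = 0.97 × 18 = 17.46 m, so the well at 30 m is 12.54 m downgradient of the peak.
√(4πDt) = 21.79 m, giving peak height M/(n_e·A·√(4πDt)) = 35/(0.24 × 32 × 21.79) = 0.2091 kg/m³.
(x−vt)²/(4Dt) = (12.54)²/(4 × 2.1 × 18) = 1.040; exp(−1.040) = 0.3535.
C = 0.2091 × 0.3535 = 0.0739 kg/m³.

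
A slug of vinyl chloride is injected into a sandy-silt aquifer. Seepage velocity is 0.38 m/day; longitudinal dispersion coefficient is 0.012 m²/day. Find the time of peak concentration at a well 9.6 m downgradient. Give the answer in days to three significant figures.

For the 1D instantaneous-source solution, setting ∂C/∂t = 0 at fixed x gives v²t² + 2Dt − x² = 0, so t = (√(D² + v²x²) − D)/v².
√(D² + v²x²) = √(0.012² + 0.38² × 9.6²) = 3.648; v² = 0.1444.
t = (3.648 − 0.012)/0.1444 = 25.2 days (vs. the pure-advection estimate x/v = 25.3 d).

25.2 days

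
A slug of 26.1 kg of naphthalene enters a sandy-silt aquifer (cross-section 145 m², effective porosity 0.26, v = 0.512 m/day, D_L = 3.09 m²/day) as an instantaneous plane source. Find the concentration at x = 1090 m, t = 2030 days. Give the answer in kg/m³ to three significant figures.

For an instantaneous plane source, C(x,t) = M/(n_e·A·√(4πDt)) · exp(−(x−vt)²/(4Dt)), with n_e·A the pore (flow) area.
Plume center vt = 0.512 × 2030 = 1039.36 m, so the well at 1090 m is 50.64 m downgradient of the peak.
√(4πDt) = 280.8 m, giving peak height M/(n_e·A·√(4πDt)) = 26.1/(0.26 × 145 × 280.8) = 0.002465 kg/m³.
(x−vt)²/(4Dt) = (50.64)²/(4 × 3.09 × 2030) = 0.1022; exp(−0.1022) = 0.9028.
C = 0.002465 × 0.9028 = 0.00223 kg/m³.

0.00223 kg/m³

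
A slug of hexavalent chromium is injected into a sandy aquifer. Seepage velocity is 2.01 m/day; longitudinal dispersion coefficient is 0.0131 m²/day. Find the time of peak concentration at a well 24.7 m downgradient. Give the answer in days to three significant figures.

For the 1D instantaneous-source solution, setting ∂C/∂t = 0 at fixed x gives v²t² + 2Dt − x² = 0, so t = (√(D² + v²x²) − D)/v².
√(D² + v²x²) = √(0.0131² + 2.01² × 24.7²) = 49.65; v² = 4.0401.
t = (49.65 − 0.0131)/4.0401 = 12.3 days (vs. the pure-advection estimate x/v = 12.3 d).

12.3 days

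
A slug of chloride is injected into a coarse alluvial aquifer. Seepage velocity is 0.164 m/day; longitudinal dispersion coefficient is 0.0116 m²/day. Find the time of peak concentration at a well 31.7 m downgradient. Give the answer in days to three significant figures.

193 days

For the 1D instantaneous-source solution, setting ∂C/∂t = 0 at fixed x gives v²t² + 2Dt − x² = 0, so t = (√(D² + v²x²) − D)/v².
√(D² + v²x²) = √(0.0116² + 0.164² × 31.7²) = 5.199; v² = 0.026896.
t = (5.199 − 0.0116)/0.026896 = 193 days (vs. the pure-advection estimate x/v = 193 d).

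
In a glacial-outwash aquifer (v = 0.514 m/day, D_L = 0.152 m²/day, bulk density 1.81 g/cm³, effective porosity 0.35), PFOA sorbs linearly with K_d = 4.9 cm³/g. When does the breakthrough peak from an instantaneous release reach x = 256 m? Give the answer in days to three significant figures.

Retardation factor R = 1 + ρ_b·K_d/n = 1 + 1.81 × 4.9/0.35 = 26.34.
Sorption retards both mechanisms: v_R = v/R = 0.01951 m/day, D_R = D/R = 0.005771 m²/day.
Peak time from v_R²t² + 2D_R t − x² = 0: t = (√(D_R² + v_R²x²) − D_R)/v_R².
√(D_R² + v_R²x²) = √(0.005771² + 0.01951² × 256²) = 4.995; v_R² = 0.0003806.
t = (4.995 − 0.005771)/0.0003806 = 13100 days.

13100 days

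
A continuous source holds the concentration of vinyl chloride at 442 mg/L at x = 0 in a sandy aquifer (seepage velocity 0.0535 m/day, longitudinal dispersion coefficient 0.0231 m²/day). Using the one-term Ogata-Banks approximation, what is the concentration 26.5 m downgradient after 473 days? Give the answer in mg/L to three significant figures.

For a continuous step input, C/C₀ ≈ ½·erfc((x−vt)/(2√(Dt))).
vt = 0.0535 × 473 = 25.3055 m and 2√(Dt) = 2√(0.0231 × 473) = 6.611 m.
Argument (x−vt)/(2√(Dt)) = (26.5 − 25.3055)/6.611 = 0.1807; ½·erfc(0.1807) = 0.3991.
C = 442 × 0.3991 = 176 mg/L.

176 mg/L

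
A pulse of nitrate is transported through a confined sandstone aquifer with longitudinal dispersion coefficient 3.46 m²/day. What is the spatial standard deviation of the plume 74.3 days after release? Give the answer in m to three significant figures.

Dispersive spreading gives a Gaussian with σ² = 2Dt; advection only shifts the center.
σ = √(2 × 3.46 × 74.3) = 22.7 m.

22.7 m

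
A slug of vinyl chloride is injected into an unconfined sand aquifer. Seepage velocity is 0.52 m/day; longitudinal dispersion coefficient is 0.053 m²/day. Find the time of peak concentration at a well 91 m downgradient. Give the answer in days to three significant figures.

For the 1D instantaneous-source solution, setting ∂C/∂t = 0 at fixed x gives v²t² + 2Dt − x² = 0, so t = (√(D² + v²x²) − D)/v².
√(D² + v²x²) = √(0.053² + 0.52² × 91²) = 47.32; v² = 0.2704.
t = (47.32 − 0.053)/0.2704 = 175 days (vs. the pure-advection estimate x/v = 175 d).

175 days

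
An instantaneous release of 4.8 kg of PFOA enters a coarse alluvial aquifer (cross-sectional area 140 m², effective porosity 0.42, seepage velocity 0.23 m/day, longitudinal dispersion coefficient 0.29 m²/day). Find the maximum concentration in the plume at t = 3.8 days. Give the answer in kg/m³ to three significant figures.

0.0219 kg/m³

The peak of an instantaneous 1D plume sits at x = vt; there the Gaussian factor is 1 and C_max = M/(n_e·A·√(4πDt)), where n_e·A is the pore area the mass is dissolved in.
√(4πDt) = √(4π × 0.29 × 3.8) = 3.721 m, so C_max = 4.8/(0.42 × 140 × 3.721) = 0.0219 kg/m³.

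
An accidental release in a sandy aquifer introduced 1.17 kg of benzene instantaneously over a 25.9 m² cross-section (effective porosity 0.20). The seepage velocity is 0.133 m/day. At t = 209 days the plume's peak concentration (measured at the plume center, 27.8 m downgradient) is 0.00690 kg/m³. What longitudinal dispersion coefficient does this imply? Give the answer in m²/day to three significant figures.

At the plume center C_max = M/(n_e·A·√(4πDt)), so D = M²/(4πt·(n_e·A·C_max)²).
n_e·A·C_max = 0.20 × 25.9 × 0.00690 = 0.03574 kg/m.
D = 1.17²/(4π × 209 × 0.03574²) = 0.408 m²/day.

0.408 m²/day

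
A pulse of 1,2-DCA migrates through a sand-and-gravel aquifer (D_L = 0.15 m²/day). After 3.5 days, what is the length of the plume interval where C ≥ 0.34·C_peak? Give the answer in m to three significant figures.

The plume is Gaussian with σ = √(2Dt) = √(2 × 0.15 × 3.5) = 1.025 m.
C/C_peak = exp(−Δx²/(2σ²)) = 0.34 ⇒ Δx = σ·√(−2 ln 0.34) = 1.025 × 1.469 = 1.506 m.
Width = 2Δx = 3.01 m.

3.01 m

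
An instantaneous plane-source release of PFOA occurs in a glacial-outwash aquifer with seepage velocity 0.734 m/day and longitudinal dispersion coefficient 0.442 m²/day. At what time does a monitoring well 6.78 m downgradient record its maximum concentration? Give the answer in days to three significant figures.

8.45 days

For the 1D instantaneous-source solution, setting ∂C/∂t = 0 at fixed x gives v²t² + 2Dt − x² = 0, so t = (√(D² + v²x²) − D)/v².
√(D² + v²x²) = √(0.442² + 0.734² × 6.78²) = 4.996; v² = 0.538756.
t = (4.996 − 0.442)/0.538756 = 8.45 days (vs. the pure-advection estimate x/v = 9.24 d).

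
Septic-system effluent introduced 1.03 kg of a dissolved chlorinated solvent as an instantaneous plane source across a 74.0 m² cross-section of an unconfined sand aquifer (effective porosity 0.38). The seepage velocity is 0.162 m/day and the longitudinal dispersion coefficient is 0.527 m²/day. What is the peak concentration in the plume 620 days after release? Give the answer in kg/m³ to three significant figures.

0.000572 kg/m³

The peak of an instantaneous 1D plume sits at x = vt; there the Gaussian factor is 1 and C_max = M/(n_e·A·√(4πDt)), where n_e·A is the pore area the mass is dissolved in.
√(4πDt) = √(4π × 0.527 × 620) = 64.08 m, so C_max = 1.03/(0.38 × 74.0 × 64.08) = 0.000572 kg/m³.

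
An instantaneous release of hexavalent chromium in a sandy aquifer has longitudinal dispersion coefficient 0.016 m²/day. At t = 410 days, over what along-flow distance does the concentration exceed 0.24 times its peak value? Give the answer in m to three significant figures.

12.2 m

The plume is Gaussian with σ = √(2Dt) = √(2 × 0.016 × 410) = 3.622 m.
C/C_peak = exp(−Δx²/(2σ²)) = 0.24 ⇒ Δx = σ·√(−2 ln 0.24) = 3.622 × 1.689 = 6.118 m.
Width = 2Δx = 12.2 m.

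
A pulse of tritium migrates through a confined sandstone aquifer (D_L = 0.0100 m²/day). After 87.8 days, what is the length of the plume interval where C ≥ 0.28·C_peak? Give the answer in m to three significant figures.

4.23 m

The plume is Gaussian with σ = √(2Dt) = √(2 × 0.0100 × 87.8) = 1.325 m.
C/C_peak = exp(−Δx²/(2σ²)) = 0.28 ⇒ Δx = σ·√(−2 ln 0.28) = 1.325 × 1.596 = 2.115 m.
Width = 2Δx = 4.23 m.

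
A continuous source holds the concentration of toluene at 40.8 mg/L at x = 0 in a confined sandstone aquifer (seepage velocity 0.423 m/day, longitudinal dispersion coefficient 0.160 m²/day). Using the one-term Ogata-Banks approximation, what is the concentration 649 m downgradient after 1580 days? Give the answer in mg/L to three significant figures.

32.8 mg/L

For a continuous step input, C/C₀ ≈ ½·erfc((x−vt)/(2√(Dt))).
vt = 0.423 × 1580 = 668.34 m and 2√(Dt) = 2√(0.160 × 1580) = 31.80 m.
Argument (x−vt)/(2√(Dt)) = (649 − 668.34)/31.80 = -0.6082; ½·erfc(-0.6082) = 0.8051.
C = 40.8 × 0.8051 = 32.8 mg/L.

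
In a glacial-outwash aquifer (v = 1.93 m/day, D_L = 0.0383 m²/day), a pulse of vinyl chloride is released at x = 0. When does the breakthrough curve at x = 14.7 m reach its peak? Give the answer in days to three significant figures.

7.61 days

For the 1D instantaneous-source solution, setting ∂C/∂t = 0 at fixed x gives v²t² + 2Dt − x² = 0, so t = (√(D² + v²x²) − D)/v².
√(D² + v²x²) = √(0.0383² + 1.93² × 14.7²) = 28.37; v² = 3.7249.
t = (28.37 − 0.0383)/3.7249 = 7.61 days (vs. the pure-advection estimate x/v = 7.62 d).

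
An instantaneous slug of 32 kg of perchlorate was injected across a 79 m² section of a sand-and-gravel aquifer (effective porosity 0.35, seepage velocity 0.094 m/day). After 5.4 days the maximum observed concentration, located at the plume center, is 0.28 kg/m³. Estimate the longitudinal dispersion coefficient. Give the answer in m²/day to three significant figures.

0.252 m²/day

At the plume center C_max = M/(n_e·A·√(4πDt)), so D = M²/(4πt·(n_e·A·C_max)²).
n_e·A·C_max = 0.35 × 79 × 0.28 = 7.742 kg/m.
D = 32²/(4π × 5.4 × 7.742²) = 0.252 m²/day.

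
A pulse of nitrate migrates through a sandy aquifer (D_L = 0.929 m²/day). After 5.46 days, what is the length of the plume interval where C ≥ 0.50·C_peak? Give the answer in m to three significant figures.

7.50 m

The plume is Gaussian with σ = √(2Dt) = √(2 × 0.929 × 5.46) = 3.185 m.
C/C_peak = exp(−Δx²/(2σ²)) = 0.50 ⇒ Δx = σ·√(−2 ln 0.50) = 3.185 × 1.177 = 3.749 m.
Width = 2Δx = 7.50 m.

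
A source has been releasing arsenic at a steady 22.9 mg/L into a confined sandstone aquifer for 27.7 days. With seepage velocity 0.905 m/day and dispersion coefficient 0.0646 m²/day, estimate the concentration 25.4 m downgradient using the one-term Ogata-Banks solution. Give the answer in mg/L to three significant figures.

9.86 mg/L

For a continuous step input, C/C₀ ≈ ½·erfc((x−vt)/(2√(Dt))).
vt = 0.905 × 27.7 = 25.0685 m and 2√(Dt) = 2√(0.0646 × 27.7) = 2.675 m.
Argument (x−vt)/(2√(Dt)) = (25.4 − 25.0685)/2.675 = 0.1239; ½·erfc(0.1239) = 0.4305.
C = 22.9 × 0.4305 = 9.86 mg/L.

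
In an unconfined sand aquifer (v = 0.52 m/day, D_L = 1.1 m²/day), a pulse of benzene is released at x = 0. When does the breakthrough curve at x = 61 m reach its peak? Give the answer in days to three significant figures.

For the 1D instantaneous-source solution, setting ∂C/∂t = 0 at fixed x gives v²t² + 2Dt − x² = 0, so t = (√(D² + v²x²) − D)/v².
√(D² + v²x²) = √(1.1² + 0.52² × 61²) = 31.74; v² = 0.2704.
t = (31.74 − 1.1)/0.2704 = 113 days (vs. the pure-advection estimate x/v = 117 d).

113 days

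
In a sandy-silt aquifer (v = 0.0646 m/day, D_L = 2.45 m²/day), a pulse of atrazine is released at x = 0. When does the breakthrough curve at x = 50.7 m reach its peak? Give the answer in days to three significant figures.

For the 1D instantaneous-source solution, setting ∂C/∂t = 0 at fixed x gives v²t² + 2Dt − x² = 0, so t = (√(D² + v²x²) − D)/v².
√(D² + v²x²) = √(2.45² + 0.0646² × 50.7²) = 4.090; v² = 0.00417316.
t = (4.090 − 2.45)/0.00417316 = 393 days (vs. the pure-advection estimate x/v = 785 d).

393 days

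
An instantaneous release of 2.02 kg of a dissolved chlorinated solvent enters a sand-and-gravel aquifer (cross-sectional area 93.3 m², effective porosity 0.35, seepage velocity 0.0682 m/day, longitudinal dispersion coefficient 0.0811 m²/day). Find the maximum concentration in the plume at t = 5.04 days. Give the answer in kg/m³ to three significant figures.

The peak of an instantaneous 1D plume sits at x = vt; there the Gaussian factor is 1 and C_max = M/(n_e·A·√(4πDt)), where n_e·A is the pore area the mass is dissolved in.
√(4πDt) = √(4π × 0.0811 × 5.04) = 2.266 m, so C_max = 2.02/(0.35 × 93.3 × 2.266) = 0.0273 kg/m³.

0.0273 kg/m³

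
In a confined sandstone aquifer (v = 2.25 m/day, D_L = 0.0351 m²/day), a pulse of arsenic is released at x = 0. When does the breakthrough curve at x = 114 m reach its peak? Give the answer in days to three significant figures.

50.7 days

For the 1D instantaneous-source solution, setting ∂C/∂t = 0 at fixed x gives v²t² + 2Dt − x² = 0, so t = (√(D² + v²x²) − D)/v².
√(D² + v²x²) = √(0.0351² + 2.25² × 114²) = 256.5; v² = 5.0625.
t = (256.5 − 0.0351)/5.0625 = 50.7 days (vs. the pure-advection estimate x/v = 50.7 d).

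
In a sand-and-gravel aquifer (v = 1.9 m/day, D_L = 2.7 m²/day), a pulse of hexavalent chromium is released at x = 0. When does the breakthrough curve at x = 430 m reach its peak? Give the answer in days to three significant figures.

For the 1D instantaneous-source solution, setting ∂C/∂t = 0 at fixed x gives v²t² + 2Dt − x² = 0, so t = (√(D² + v²x²) − D)/v².
√(D² + v²x²) = √(2.7² + 1.9² × 430²) = 817.0; v² = 3.61.
t = (817.0 − 2.7)/3.61 = 226 days (vs. the pure-advection estimate x/v = 226 d).

226 days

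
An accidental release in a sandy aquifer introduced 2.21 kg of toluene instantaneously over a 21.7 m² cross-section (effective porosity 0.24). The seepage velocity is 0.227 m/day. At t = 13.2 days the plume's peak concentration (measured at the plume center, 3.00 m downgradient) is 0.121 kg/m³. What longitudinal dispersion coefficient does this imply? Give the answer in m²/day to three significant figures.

0.0741 m²/day

At the plume center C_max = M/(n_e·A·√(4πDt)), so D = M²/(4πt·(n_e·A·C_max)²).
n_e·A·C_max = 0.24 × 21.7 × 0.121 = 0.6302 kg/m.
D = 2.21²/(4π × 13.2 × 0.6302²) = 0.0741 m²/day.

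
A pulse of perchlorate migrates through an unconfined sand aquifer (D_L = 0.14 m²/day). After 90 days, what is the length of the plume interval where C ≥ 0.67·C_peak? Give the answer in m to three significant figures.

8.99 m

The plume is Gaussian with σ = √(2Dt) = √(2 × 0.14 × 90) = 5.020 m.
C/C_peak = exp(−Δx²/(2σ²)) = 0.67 ⇒ Δx = σ·√(−2 ln 0.67) = 5.020 × 0.8950 = 4.493 m.
Width = 2Δx = 8.99 m.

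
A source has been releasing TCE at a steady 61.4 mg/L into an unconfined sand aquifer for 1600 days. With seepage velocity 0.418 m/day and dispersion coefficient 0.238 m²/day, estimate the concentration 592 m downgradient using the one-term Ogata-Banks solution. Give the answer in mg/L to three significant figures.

61.2 mg/L

For a continuous step input, C/C₀ ≈ ½·erfc((x−vt)/(2√(Dt))).
vt = 0.418 × 1600 = 668.8 m and 2√(Dt) = 2√(0.238 × 1600) = 39.03 m.
Argument (x−vt)/(2√(Dt)) = (592 − 668.8)/39.03 = -1.968; ½·erfc(-1.968) = 0.9973.
C = 61.4 × 0.9973 = 61.2 mg/L.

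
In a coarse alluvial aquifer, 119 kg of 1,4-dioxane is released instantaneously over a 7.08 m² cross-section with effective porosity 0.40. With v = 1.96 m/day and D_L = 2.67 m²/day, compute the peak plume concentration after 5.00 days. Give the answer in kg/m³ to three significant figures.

3.24 kg/m³

The peak of an instantaneous 1D plume sits at x = vt; there the Gaussian factor is 1 and C_max = M/(n_e·A·√(4πDt)), where n_e·A is the pore area the mass is dissolved in.
√(4πDt) = √(4π × 2.67 × 5.00) = 12.95 m, so C_max = 119/(0.40 × 7.08 × 12.95) = 3.24 kg/m³.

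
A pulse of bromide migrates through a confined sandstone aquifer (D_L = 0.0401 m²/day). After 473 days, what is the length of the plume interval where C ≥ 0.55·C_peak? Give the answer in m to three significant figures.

13.5 m

The plume is Gaussian with σ = √(2Dt) = √(2 × 0.0401 × 473) = 6.159 m.
C/C_peak = exp(−Δx²/(2σ²)) = 0.55 ⇒ Δx = σ·√(−2 ln 0.55) = 6.159 × 1.093 = 6.732 m.
Width = 2Δx = 13.5 m.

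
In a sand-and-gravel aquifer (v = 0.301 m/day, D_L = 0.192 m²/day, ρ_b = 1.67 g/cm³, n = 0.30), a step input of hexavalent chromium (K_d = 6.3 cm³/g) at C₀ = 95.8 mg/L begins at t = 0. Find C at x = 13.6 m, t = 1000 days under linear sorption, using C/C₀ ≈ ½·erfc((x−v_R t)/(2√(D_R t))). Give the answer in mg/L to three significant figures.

5.14 mg/L

Retardation factor R = 1 + ρ_b·K_d/n = 1 + 1.67 × 6.3/0.30 = 36.07.
Sorption retards both mechanisms: v_R = v/R = 0.008345 m/day, D_R = D/R = 0.005323 m²/day.
v_R·t = 0.008345 × 1000 = 8.345 m; 2√(D_R t) = 4.614 m; argument = (13.6 − 8.345)/4.614 = 1.139.
C = C₀ × ½·erfc(1.139) = 95.8 × 0.05361 = 5.14 mg/L.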